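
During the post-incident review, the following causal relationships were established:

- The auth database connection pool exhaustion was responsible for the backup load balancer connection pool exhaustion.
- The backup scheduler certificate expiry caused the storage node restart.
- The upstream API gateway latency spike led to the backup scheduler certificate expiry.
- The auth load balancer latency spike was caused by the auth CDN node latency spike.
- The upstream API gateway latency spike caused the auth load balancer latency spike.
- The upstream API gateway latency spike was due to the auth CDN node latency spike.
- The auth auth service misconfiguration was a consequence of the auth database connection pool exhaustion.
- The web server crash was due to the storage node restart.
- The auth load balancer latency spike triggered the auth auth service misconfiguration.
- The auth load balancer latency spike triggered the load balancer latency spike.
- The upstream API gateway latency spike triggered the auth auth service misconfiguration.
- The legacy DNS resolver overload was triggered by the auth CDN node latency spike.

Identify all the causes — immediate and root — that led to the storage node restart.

the auth CDN node latency spike, the backup scheduler certificate expiry, the upstream API gateway latency spike

Immediate cause of the storage node restart: the backup scheduler certificate expiry.
Further upstream: the auth CDN node latency spike, the upstream API gateway latency spike.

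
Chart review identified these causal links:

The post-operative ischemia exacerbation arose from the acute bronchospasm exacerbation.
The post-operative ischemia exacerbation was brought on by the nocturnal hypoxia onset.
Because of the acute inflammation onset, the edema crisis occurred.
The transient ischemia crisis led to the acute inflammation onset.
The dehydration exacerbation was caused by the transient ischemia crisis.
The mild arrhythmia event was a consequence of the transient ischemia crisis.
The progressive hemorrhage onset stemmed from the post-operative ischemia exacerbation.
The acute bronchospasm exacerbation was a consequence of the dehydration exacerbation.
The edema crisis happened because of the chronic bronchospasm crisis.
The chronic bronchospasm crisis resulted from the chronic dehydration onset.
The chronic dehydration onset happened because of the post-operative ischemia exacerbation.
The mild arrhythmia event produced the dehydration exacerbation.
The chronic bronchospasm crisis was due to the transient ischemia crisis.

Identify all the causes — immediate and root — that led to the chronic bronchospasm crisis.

the acute bronchospasm exacerbation, the chronic dehydration onset, the dehydration exacerbation, the mild arrhythmia event, the nocturnal hypoxia onset, the post-operative ischemia exacerbation, the transient ischemia crisis

Immediate causes of the chronic bronchospasm crisis: the transient ischemia crisis, the chronic dehydration onset.
Further upstream: the mild arrhythmia event, the dehydration exacerbation, the acute bronchospasm exacerbation, the post-operative ischemia exacerbation, the nocturnal hypoxia onset.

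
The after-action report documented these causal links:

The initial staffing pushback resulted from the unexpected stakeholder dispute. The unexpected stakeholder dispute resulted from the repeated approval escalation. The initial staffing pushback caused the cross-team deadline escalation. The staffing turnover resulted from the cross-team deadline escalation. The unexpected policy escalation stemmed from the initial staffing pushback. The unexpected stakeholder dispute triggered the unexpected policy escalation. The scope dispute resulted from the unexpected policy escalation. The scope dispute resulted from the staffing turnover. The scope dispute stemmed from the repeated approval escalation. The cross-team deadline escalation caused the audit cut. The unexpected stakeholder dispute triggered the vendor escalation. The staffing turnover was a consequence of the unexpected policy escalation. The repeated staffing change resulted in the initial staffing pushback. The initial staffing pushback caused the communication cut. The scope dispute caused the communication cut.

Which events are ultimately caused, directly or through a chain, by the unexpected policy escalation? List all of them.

the communication cut, the scope dispute, the staffing turnover

Direct effects: the staffing turnover, the scope dispute.
2 steps out: the communication cut.
Not reachable from it: the repeated approval escalation, the unexpected stakeholder dispute, the vendor escalation, the initial staffing pushback, the cross-team deadline escalation, the audit cut, the repeated staffing change.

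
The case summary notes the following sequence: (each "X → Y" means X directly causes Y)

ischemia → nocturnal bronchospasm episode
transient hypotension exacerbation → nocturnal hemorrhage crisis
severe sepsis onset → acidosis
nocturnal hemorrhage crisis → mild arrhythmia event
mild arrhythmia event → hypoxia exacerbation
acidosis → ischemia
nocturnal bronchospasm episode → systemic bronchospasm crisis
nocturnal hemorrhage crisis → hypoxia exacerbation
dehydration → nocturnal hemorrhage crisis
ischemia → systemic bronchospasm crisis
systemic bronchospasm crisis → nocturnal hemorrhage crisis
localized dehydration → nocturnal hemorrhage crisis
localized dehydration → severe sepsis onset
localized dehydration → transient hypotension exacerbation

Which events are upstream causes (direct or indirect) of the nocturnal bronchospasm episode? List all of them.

the acidosis, the ischemia, the localized dehydration, the severe sepsis onset

Immediate cause of the nocturnal bronchospasm episode: the ischemia.
Further upstream: the localized dehydration, the severe sepsis onset, the acidosis.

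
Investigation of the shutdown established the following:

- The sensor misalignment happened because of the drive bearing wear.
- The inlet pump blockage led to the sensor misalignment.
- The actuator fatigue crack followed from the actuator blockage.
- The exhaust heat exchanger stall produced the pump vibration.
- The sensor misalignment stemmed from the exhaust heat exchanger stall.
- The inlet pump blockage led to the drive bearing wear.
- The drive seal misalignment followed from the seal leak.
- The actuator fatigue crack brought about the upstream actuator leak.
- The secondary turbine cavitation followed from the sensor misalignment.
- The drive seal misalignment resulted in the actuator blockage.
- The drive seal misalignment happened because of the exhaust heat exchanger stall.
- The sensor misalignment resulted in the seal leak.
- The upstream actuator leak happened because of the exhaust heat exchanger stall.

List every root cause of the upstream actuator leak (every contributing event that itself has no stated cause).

the exhaust heat exchanger stall, the inlet pump blockage

Tracing upstream from the upstream actuator leak: the upstream actuator leak ← the exhaust heat exchanger stall.
A separate upstream branch: the upstream actuator leak ← the actuator fatigue crack ← the actuator blockage ← the drive seal misalignment ← the seal leak ← the sensor misalignment ← the inlet pump blockage.
Each of those chain origins has no stated cause.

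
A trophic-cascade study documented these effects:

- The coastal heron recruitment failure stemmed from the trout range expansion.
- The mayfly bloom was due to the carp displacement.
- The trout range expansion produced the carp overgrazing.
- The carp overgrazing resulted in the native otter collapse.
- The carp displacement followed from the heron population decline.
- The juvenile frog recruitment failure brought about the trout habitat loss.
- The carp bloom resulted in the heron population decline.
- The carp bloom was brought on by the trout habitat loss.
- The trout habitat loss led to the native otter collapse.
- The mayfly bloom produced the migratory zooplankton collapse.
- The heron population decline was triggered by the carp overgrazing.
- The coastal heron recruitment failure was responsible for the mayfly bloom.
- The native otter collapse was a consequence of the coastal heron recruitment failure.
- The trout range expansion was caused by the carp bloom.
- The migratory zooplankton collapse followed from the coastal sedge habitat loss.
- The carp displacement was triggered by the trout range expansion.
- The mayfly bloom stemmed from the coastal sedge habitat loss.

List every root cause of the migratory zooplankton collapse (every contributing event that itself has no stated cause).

Tracing upstream from the migratory zooplankton collapse: the migratory zooplankton collapse ← the mayfly bloom ← the coastal heron recruitment failure ← the trout range expansion ← the carp bloom ← the trout habitat loss ← the juvenile frog recruitment failure.
A separate upstream branch: the migratory zooplankton collapse ← the coastal sedge habitat loss.
Each of those chain origins has no stated cause.

the coastal sedge habitat loss, the juvenile frog recruitment failure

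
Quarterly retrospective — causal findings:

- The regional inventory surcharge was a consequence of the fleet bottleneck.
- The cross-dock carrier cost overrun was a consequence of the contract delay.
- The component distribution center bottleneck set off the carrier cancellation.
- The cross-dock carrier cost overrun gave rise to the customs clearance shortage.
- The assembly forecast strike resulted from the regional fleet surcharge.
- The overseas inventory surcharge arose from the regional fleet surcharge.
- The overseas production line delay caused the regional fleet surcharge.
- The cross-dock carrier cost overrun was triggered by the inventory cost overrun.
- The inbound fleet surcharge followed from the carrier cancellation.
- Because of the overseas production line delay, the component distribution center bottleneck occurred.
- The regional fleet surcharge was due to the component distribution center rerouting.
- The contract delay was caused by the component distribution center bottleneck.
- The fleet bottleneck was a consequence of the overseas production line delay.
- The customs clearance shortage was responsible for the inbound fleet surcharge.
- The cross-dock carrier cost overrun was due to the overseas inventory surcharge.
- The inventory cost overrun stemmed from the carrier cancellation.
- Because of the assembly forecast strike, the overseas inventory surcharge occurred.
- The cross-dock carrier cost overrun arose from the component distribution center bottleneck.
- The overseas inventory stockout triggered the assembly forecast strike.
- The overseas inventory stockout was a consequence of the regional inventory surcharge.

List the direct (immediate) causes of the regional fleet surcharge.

the component distribution center rerouting, the overseas production line delay → the regional fleet surcharge with nothing further upstream stated.

the component distribution center rerouting, the overseas production line delay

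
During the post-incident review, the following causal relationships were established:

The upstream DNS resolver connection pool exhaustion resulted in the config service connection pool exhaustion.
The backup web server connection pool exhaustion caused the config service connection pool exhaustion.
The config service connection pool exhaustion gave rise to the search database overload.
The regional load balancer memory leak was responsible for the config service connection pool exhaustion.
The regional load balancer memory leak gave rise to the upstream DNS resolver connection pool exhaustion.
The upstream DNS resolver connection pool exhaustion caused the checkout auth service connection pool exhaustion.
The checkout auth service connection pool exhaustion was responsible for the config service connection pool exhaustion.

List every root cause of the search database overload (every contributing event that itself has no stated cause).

the backup web server connection pool exhaustion, the regional load balancer memory leak

Tracing upstream from the search database overload: the search database overload ← the config service connection pool exhaustion ← the regional load balancer memory leak.
A separate upstream branch: the search database overload ← the config service connection pool exhaustion ← the backup web server connection pool exhaustion.
Each of those chain origins has no stated cause.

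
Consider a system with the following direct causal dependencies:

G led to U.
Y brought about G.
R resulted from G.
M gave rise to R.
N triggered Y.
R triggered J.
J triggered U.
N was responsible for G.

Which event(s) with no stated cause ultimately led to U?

M, N

Tracing upstream from U: U ← G ← N.
A separate upstream branch: U ← J ← R ← M.
Each of those chain origins has no stated cause.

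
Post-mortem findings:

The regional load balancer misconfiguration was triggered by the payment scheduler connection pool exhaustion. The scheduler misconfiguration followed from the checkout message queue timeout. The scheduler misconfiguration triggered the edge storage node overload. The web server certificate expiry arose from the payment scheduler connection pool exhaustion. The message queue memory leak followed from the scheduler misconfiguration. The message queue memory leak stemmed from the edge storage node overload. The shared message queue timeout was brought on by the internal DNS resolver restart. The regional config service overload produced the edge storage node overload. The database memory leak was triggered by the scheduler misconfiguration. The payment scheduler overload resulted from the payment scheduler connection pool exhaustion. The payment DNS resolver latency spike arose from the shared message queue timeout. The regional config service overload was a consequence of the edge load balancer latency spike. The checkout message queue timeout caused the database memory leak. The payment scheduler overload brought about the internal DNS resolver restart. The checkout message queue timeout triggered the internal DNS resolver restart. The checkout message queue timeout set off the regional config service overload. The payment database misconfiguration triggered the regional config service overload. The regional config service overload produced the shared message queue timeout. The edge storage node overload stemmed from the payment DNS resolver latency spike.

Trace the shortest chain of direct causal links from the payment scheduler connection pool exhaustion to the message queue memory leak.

the payment scheduler connection pool exhaustion → the payment scheduler overload → the internal DNS resolver restart → the shared message queue timeout → the payment DNS resolver latency spike → the edge storage node overload → the message queue memory leak

the payment scheduler connection pool exhaustion → the payment scheduler overload
the payment scheduler overload → the internal DNS resolver restart
the internal DNS resolver restart → the shared message queue timeout
the shared message queue timeout → the payment DNS resolver latency spike
the payment DNS resolver latency spike → the edge storage node overload
the edge storage node overload → the message queue memory leak
Length: 6 steps.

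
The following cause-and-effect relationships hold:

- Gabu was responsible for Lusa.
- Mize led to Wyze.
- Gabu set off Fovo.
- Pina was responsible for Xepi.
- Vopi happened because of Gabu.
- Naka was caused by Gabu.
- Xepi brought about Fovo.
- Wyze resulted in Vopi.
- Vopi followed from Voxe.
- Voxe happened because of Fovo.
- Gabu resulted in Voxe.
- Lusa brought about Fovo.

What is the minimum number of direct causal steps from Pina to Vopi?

4

Shortest chain: Pina → Xepi → Fovo → Voxe → Vopi.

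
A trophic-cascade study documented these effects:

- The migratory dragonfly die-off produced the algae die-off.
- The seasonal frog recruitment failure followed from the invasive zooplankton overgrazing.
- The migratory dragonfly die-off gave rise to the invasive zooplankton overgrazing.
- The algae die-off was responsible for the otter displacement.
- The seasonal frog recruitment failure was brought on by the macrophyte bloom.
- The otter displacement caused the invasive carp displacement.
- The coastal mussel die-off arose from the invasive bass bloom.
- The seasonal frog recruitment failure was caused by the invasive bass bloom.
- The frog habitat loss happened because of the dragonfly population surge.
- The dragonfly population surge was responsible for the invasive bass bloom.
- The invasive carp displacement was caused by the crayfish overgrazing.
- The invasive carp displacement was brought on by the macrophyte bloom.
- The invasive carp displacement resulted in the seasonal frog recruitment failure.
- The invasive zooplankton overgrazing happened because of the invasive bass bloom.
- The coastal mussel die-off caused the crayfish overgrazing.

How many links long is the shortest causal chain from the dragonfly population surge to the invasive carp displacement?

4

Shortest chain: the dragonfly population surge → the invasive bass bloom → the coastal mussel die-off → the crayfish overgrazing → the invasive carp displacement.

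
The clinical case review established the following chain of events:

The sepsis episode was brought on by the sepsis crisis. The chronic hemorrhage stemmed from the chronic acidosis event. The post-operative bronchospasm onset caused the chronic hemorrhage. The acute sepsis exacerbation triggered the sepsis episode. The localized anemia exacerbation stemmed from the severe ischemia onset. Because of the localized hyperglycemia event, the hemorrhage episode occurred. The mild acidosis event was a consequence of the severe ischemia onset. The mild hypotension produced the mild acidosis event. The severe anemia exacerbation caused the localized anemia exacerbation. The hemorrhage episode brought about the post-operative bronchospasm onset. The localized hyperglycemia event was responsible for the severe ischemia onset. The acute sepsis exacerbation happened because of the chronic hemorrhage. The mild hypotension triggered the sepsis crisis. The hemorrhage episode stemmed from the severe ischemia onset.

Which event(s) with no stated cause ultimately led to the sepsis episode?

Tracing upstream from the sepsis episode: the sepsis episode ← the acute sepsis exacerbation ← the chronic hemorrhage ← the post-operative bronchospasm onset ← the hemorrhage episode ← the localized hyperglycemia event.
A separate upstream branch: the sepsis episode ← the acute sepsis exacerbation ← the chronic hemorrhage ← the chronic acidosis event.
A separate upstream branch: the sepsis episode ← the sepsis crisis ← the mild hypotension.
Each of those chain origins has no stated cause.

the chronic acidosis event, the localized hyperglycemia event, the mild hypotension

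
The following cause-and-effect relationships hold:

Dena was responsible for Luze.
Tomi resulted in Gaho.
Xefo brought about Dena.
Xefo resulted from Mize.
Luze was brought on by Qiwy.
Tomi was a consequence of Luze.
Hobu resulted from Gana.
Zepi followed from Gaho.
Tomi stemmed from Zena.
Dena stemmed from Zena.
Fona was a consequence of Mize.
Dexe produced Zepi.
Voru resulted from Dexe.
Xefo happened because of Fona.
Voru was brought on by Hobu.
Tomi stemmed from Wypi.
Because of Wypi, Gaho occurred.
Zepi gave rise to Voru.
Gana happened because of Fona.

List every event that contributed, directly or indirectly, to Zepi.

Immediate causes of Zepi: Gaho, Dexe.
Further upstream: Mize, Fona, Wypi, Zena, Xefo, Qiwy, Dena, Luze, Tomi.

Dena, Dexe, Fona, Gaho, Luze, Mize, Qiwy, Tomi, Wypi, Xefo, Zena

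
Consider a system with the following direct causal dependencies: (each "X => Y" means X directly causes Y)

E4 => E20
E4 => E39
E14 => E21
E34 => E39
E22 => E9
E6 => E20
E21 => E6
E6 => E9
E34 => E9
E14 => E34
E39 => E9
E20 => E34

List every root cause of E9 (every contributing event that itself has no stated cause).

Tracing upstream from E9: E9 ← E34 ← E14.
A separate upstream branch: E9 ← E39 ← E4.
A separate upstream branch: E9 ← E22.
Each of those chain origins has no stated cause.

E14, E22, E4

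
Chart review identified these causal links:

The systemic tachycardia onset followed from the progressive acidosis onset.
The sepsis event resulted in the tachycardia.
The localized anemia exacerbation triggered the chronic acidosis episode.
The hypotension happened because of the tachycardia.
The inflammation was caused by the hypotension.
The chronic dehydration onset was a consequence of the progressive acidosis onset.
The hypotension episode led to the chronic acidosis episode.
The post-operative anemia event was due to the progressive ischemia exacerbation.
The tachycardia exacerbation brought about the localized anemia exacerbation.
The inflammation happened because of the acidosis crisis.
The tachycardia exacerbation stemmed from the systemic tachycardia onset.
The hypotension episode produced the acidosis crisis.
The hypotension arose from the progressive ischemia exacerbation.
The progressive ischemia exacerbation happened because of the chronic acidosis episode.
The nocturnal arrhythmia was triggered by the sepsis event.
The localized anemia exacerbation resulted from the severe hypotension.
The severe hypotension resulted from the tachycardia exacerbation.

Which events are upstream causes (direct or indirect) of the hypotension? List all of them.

Immediate causes of the hypotension: the tachycardia, the progressive ischemia exacerbation.
Further upstream: the sepsis event, the progressive acidosis onset, the hypotension episode, the systemic tachycardia onset, the tachycardia exacerbation, the severe hypotension, the localized anemia exacerbation, the chronic acidosis episode.

the chronic acidosis episode, the hypotension episode, the localized anemia exacerbation, the progressive acidosis onset, the progressive ischemia exacerbation, the sepsis event, the severe hypotension, the systemic tachycardia onset, the tachycardia, the tachycardia exacerbation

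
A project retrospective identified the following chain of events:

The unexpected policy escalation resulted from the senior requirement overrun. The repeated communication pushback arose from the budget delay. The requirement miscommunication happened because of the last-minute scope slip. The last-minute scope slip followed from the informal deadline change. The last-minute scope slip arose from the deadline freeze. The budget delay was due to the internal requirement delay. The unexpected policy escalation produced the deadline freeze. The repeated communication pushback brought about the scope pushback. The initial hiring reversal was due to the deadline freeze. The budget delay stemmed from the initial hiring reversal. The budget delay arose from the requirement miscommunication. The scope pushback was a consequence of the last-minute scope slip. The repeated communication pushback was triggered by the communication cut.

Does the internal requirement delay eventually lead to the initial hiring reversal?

The internal requirement delay leads to the budget delay, the repeated communication pushback, the scope pushback; the initial hiring reversal is not among them.

No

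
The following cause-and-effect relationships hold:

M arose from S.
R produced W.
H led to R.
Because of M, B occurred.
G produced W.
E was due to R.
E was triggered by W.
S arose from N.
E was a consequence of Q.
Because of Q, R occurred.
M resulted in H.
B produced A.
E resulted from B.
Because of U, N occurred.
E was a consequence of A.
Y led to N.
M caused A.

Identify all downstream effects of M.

A, B, E, H, R, W

Direct effects: B, H, A.
2 steps out: R, E.
3 steps out: W.
Not reachable from it: U, G, Y, N, S, Q.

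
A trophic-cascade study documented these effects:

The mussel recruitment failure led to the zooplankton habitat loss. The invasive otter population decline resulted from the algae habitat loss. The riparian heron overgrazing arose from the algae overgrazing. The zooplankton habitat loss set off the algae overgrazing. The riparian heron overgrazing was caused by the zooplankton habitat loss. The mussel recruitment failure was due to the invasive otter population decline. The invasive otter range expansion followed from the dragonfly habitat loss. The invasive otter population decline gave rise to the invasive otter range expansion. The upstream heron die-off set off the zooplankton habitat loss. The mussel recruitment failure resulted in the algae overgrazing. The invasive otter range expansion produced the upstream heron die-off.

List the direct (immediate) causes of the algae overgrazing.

Upstream contributors include the algae habitat loss, the invasive otter population decline, the invasive otter range expansion, the upstream heron die-off, the dragonfly habitat loss, but only the mussel recruitment failure, the zooplankton habitat loss feed directly into the algae overgrazing.

the mussel recruitment failure, the zooplankton habitat loss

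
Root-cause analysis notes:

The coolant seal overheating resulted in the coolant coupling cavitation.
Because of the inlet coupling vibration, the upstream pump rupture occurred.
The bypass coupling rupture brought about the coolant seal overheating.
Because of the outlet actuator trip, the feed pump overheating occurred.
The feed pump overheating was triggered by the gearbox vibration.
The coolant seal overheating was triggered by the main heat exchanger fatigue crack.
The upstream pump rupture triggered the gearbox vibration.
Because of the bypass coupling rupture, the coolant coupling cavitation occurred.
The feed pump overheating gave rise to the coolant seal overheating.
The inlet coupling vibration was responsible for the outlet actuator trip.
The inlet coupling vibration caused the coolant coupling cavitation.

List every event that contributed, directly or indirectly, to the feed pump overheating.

the gearbox vibration, the inlet coupling vibration, the outlet actuator trip, the upstream pump rupture

Immediate causes of the feed pump overheating: the outlet actuator trip, the gearbox vibration.
Further upstream: the inlet coupling vibration, the upstream pump rupture.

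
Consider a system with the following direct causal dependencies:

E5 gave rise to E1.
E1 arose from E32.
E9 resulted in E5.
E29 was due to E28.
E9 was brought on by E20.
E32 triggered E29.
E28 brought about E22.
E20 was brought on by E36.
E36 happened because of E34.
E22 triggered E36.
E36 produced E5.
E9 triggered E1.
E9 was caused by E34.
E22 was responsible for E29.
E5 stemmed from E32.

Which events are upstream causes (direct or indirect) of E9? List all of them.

E20, E22, E28, E34, E36

Immediate causes of E9: E34, E20.
Further upstream: E28, E22, E36.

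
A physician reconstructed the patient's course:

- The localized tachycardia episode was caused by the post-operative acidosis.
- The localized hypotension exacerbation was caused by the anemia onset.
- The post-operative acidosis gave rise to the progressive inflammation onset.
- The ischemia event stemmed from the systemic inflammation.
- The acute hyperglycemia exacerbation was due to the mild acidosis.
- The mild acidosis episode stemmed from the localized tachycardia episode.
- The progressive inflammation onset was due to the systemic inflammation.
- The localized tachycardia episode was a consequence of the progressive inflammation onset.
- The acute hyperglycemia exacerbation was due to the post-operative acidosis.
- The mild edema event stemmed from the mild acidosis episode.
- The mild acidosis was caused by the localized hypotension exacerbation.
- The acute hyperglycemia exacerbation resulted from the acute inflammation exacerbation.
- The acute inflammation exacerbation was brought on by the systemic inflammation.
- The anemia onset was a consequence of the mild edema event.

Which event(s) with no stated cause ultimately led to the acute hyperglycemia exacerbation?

Tracing upstream from the acute hyperglycemia exacerbation: the acute hyperglycemia exacerbation ← the acute inflammation exacerbation ← the systemic inflammation.
A separate upstream branch: the acute hyperglycemia exacerbation ← the post-operative acidosis.
Each of those chain origins has no stated cause.

the post-operative acidosis, the systemic inflammation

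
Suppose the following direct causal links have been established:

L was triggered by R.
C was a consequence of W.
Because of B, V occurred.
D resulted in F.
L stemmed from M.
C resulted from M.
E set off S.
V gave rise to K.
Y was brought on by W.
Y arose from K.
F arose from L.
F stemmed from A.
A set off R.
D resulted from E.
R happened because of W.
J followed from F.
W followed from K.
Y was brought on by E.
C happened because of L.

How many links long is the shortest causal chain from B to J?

Shortest chain: B → V → K → W → R → L → F → J.

7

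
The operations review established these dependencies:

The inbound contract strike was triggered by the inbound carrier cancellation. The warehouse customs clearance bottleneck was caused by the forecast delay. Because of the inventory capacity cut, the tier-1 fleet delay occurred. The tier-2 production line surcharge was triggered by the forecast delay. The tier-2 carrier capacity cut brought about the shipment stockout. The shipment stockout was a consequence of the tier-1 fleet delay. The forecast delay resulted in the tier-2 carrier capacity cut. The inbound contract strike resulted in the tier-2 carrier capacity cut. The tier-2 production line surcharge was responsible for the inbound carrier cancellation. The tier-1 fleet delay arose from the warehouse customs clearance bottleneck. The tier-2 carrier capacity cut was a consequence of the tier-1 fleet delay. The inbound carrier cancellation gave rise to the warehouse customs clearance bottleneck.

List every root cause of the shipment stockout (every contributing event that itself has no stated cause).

the forecast delay, the inventory capacity cut

Tracing upstream from the shipment stockout: the shipment stockout ← the tier-2 carrier capacity cut ← the forecast delay.
A separate upstream branch: the shipment stockout ← the tier-1 fleet delay ← the inventory capacity cut.
Each of those chain origins has no stated cause.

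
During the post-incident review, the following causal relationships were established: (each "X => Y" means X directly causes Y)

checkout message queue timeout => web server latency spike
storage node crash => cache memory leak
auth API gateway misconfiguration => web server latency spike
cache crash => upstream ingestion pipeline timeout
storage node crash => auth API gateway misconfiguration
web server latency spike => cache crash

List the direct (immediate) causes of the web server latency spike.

Upstream contributors include the storage node crash, but only the auth API gateway misconfiguration, the checkout message queue timeout feed directly into the web server latency spike.

the auth API gateway misconfiguration, the checkout message queue timeout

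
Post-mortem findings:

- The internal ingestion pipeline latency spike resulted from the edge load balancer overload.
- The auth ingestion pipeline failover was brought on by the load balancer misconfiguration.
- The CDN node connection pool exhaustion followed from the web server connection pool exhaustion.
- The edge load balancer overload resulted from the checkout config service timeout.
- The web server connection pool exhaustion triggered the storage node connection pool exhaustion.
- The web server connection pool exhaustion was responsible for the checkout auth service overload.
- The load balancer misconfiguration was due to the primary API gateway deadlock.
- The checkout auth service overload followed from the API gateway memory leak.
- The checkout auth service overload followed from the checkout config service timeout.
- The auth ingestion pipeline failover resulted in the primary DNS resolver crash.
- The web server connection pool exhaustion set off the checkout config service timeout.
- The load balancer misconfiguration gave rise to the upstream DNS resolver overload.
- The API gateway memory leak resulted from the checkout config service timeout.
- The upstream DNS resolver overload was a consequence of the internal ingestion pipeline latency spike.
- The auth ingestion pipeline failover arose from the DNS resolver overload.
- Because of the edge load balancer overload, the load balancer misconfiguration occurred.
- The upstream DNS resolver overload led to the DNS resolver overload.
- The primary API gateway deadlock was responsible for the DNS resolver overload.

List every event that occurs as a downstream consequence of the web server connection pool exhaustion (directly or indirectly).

Direct effects: the storage node connection pool exhaustion, the checkout config service timeout, the CDN node connection pool exhaustion, the checkout auth service overload.
2 steps out: the API gateway memory leak, the edge load balancer overload.
3 steps out: the internal ingestion pipeline latency spike, the load balancer misconfiguration.
4 steps out: the upstream DNS resolver overload, the auth ingestion pipeline failover.
5 steps out: the DNS resolver overload, the primary DNS resolver crash.
Not reachable from it: the primary API gateway deadlock.

the API gateway memory leak, the CDN node connection pool exhaustion, the DNS resolver overload, the auth ingestion pipeline failover, the checkout auth service overload, the checkout config service timeout, the edge load balancer overload, the internal ingestion pipeline latency spike, the load balancer misconfiguration, the primary DNS resolver crash, the storage node connection pool exhaustion, the upstream DNS resolver overload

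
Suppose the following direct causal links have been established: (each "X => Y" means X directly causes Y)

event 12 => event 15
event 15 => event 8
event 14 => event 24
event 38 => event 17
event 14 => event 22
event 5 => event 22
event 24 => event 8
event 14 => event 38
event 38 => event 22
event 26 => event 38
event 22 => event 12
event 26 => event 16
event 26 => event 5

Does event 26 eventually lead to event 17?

Yes

There is a causal chain: event 26 → event 38 → event 17.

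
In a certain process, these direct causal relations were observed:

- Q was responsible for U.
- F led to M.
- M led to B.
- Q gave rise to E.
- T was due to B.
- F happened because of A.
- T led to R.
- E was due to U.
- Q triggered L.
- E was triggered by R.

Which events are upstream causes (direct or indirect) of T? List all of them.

A, B, F, M

Immediate cause of T: B.
Further upstream: A, F, M.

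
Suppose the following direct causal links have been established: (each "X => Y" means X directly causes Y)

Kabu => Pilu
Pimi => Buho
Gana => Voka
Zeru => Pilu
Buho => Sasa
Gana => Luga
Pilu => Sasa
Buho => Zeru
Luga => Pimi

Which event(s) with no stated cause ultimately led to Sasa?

Tracing upstream from Sasa: Sasa ← Buho ← Pimi ← Luga ← Gana.
A separate upstream branch: Sasa ← Pilu ← Kabu.
Each of those chain origins has no stated cause.

Gana, Kabu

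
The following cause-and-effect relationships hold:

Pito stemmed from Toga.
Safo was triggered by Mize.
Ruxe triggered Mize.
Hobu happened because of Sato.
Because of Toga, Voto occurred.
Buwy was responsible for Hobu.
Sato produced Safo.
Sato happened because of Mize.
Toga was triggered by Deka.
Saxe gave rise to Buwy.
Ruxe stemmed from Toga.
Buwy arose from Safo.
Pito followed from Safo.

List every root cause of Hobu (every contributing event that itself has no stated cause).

Tracing upstream from Hobu: Hobu ← Sato ← Mize ← Ruxe ← Toga ← Deka.
A separate upstream branch: Hobu ← Buwy ← Saxe.
Each of those chain origins has no stated cause.

Deka, Saxe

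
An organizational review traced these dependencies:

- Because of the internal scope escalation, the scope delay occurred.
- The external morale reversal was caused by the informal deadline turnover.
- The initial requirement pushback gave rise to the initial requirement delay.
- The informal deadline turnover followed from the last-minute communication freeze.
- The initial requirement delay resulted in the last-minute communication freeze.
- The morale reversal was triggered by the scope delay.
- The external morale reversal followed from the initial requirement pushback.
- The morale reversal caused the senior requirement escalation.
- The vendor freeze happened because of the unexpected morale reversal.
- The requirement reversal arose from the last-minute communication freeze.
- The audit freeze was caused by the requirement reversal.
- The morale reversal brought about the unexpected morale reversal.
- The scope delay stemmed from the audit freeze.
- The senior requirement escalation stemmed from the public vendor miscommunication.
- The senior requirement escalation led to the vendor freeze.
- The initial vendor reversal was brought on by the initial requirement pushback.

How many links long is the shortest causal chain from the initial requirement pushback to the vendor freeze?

8

Shortest chain: the initial requirement pushback → the initial requirement delay → the last-minute communication freeze → the requirement reversal → the audit freeze → the scope delay → the morale reversal → the unexpected morale reversal → the vendor freeze.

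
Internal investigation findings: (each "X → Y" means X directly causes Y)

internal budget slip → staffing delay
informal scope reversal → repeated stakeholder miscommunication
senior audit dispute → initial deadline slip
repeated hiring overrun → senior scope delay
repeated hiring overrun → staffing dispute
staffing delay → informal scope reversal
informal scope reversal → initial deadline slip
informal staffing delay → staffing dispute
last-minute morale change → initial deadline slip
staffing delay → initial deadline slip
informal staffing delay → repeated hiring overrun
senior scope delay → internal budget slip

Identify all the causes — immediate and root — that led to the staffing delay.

the informal staffing delay, the internal budget slip, the repeated hiring overrun, the senior scope delay

Immediate cause of the staffing delay: the internal budget slip.
Further upstream: the informal staffing delay, the repeated hiring overrun, the senior scope delay.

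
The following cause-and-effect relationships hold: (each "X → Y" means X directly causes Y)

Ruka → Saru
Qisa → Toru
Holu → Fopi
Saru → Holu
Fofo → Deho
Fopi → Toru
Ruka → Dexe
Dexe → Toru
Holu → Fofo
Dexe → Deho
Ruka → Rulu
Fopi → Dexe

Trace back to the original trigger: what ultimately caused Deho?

Tracing upstream from Deho: Deho ← Dexe ← Ruka.
Ruka has no stated cause, so it is the root.

Ruka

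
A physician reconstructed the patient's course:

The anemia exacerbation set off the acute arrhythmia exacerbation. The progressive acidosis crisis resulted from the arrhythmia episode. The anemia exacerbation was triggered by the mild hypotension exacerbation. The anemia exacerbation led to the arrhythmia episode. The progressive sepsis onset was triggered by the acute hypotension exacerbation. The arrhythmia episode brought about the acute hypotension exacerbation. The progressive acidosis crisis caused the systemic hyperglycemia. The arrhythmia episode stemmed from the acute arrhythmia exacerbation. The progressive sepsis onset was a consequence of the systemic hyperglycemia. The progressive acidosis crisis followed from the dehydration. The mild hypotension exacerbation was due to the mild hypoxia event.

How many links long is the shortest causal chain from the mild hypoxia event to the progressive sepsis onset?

5

Shortest chain: the mild hypoxia event → the mild hypotension exacerbation → the anemia exacerbation → the arrhythmia episode → the acute hypotension exacerbation → the progressive sepsis onset.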